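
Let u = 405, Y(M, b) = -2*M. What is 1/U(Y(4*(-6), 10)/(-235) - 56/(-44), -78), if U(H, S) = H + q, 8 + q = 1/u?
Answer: -209385/1450841 ≈ -0.14432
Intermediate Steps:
q = -3239/405 (q = -8 + 1/405 = -3239/405 ≈ -7.9975)
U(H, S) = -3239/405 + H (U(H, S) = H - 3239/405 = -3239/405 + H)
1/U(Y(4*(-6), 10)/(-235) - 56/(-44), -78) = 1/(-3239/405 + (-8*(-6)/(-235) - 56/(-44))) = 1/(-3239/405 + (-2*(-24)*(-1/235) - 56*(-1/44))) = 1/(-3239/405 + (48*(-1/235) + 14/11)) = 1/(-3239/405 + (-48/235 + 14/11)) = 1/(-3239/405 + 2762/2585) = 1/(-1450841/209385) = -209385/1450841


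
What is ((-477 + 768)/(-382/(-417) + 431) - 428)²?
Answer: 5923658173743025/32439251881 ≈ 1.8261e+5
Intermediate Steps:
((-477 + 768)/(-382/(-417) + 431) - 428)² = (291/(-382*(-1/417) + 431) - 428)² = (291/(382/417 + 431) - 428)² = (291/(180109/417) - 428)² = (291*(417/180109) - 428)² = (121347/180109 - 428)² = (-76965305/180109)² = 5923658173743025/32439251881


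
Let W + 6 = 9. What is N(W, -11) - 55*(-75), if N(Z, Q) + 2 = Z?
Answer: 4126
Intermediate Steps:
W = 3 (W = -6 + 9 = 3)
N(Z, Q) = -2 + Z
N(W, -11) - 55*(-75) = (-2 + 3) - 55*(-75) = 1 + 4125 = 4126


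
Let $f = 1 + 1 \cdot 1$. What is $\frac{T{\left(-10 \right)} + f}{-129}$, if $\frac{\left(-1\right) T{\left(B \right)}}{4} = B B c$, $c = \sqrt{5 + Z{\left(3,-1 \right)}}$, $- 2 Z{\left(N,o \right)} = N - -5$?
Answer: $\frac{398}{129} \approx 3.0853$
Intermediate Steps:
$Z{\left(N,o \right)} = - \frac{5}{2} - \frac{N}{2}$ ($Z{\left(N,o \right)} = - \frac{N - -5}{2} = - \frac{N + 5}{2} = - \frac{5 + N}{2} = - \frac{5}{2} - \frac{N}{2}$)
$c = 1$ ($c = \sqrt{5 - 4} = \sqrt{1} = 1$)
$f = 2$ ($f = 1 + 1 = 2$)
$T{\left(B \right)} = - 4 B^{2}$ ($T{\left(B \right)} = - 4 B B 1 = - 4 B^{2} \cdot 1 = - 4 B^{2}$)
$\frac{T{\left(-10 \right)} + f}{-129} = \frac{- 4 \left(-10\right)^{2} + 2}{-129} = - \frac{\left(-4\right) 100 + 2}{129} = - \frac{-400 + 2}{129} = \left(- \frac{1}{129}\right) \left(-398\right) = \frac{398}{129}$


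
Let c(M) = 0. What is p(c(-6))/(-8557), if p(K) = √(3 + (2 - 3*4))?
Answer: -I*√7/8557 ≈ -0.00030919*I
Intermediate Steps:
p(K) = I*√7 (p(K) = √(3 + (2 - 12)) = √(3 - 10) = √(-7) = I*√7)
p(c(-6))/(-8557) = (I*√7)/(-8557) = (I*√7)*(-1/8557) = -I*√7/8557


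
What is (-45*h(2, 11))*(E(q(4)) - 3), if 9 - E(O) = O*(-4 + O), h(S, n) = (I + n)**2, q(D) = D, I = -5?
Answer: -9720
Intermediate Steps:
h(S, n) = (-5 + n)**2
E(O) = 9 - O*(-4 + O)
(-45*h(2, 11))*(E(q(4)) - 3) = (-45*(-5 + 11)**2)*((9 - 1*4**2 + 4*4) - 3) = (-45*6**2)*((9 - 1*16 + 16) - 3) = (-45*36)*((9 - 16 + 16) - 3) = -1620*(9 - 3) = -1620*6 = -9720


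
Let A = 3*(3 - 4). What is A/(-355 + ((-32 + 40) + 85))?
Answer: 3/262 ≈ 0.011450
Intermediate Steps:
A = -3 (A = 3*(-1) = -3)
A/(-355 + ((-32 + 40) + 85)) = -3/(-355 + ((-32 + 40) + 85)) = -3/(-355 + (8 + 85)) = -3/(-355 + 93) = -3/(-262) = -3*(-1/262) = 3/262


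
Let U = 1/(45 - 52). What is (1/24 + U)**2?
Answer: 289/28224 ≈ 0.010240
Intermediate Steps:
U = -1/7 (U = 1/(-7) = -1/7 ≈ -0.14286)
(1/24 + U)**2 = (1/24 - 1/7)**2 = (-17/168)**2 = 289/28224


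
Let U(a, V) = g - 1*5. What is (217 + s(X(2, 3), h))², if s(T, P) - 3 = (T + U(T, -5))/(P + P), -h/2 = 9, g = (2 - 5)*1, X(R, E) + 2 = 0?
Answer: 15721225/324 ≈ 48522.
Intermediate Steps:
X(R, E) = -2 (X(R, E) = -2 + 0 = -2)
g = -3 (g = -3*1 = -3)
h = -18 (h = -2*9 = -18)
U(a, V) = -8 (U(a, V) = -3 - 1*5 = -3 - 5 = -8)
s(T, P) = 3 + (-8 + T)/(2*P) (s(T, P) = 3 + (T - 8)/(P + P) = 3 + (-8 + T)/((2*P)) = 3 + (-8 + T)*(1/(2*P)) = 3 + (-8 + T)/(2*P))
(217 + s(X(2, 3), h))² = (217 + (½)*(-8 - 2 + 6*(-18))/(-18))² = (217 + (½)*(-1/18)*(-8 - 2 - 108))² = (217 + (½)*(-1/18)*(-118))² = (217 + 59/18)² = (3965/18)² = 15721225/324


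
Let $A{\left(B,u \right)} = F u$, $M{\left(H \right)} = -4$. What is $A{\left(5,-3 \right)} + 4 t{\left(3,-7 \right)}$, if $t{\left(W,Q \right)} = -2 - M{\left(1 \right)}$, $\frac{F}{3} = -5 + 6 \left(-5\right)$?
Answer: $323$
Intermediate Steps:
$F = -105$ ($F = 3 \left(-5 + 6 \left(-5\right)\right) = 3 \left(-5 - 30\right) = 3 \left(-35\right) = -105$)
$A{\left(B,u \right)} = - 105 u$
$t{\left(W,Q \right)} = 2$ ($t{\left(W,Q \right)} = -2 - -4 = -2 + 4 = 2$)
$A{\left(5,-3 \right)} + 4 t{\left(3,-7 \right)} = \left(-105\right) \left(-3\right) + 4 \cdot 2 = 315 + 8 = 323$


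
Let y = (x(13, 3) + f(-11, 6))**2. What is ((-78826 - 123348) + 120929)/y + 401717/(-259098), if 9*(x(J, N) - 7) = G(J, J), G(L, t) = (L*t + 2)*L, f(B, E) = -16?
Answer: -3128948197/1048310508 ≈ -2.9848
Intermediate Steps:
G(L, t) = L*(2 + L*t) (G(L, t) = (2 + L*t)*L = L*(2 + L*t))
x(J, N) = 7 + J*(2 + J**2)/9 (x(J, N) = 7 + (J*(2 + J*J))/9 = 7 + (J*(2 + J**2))/9 = 7 + J*(2 + J**2)/9)
y = 56644 (y = ((7 + (1/9)*13*(2 + 13**2)) - 16)**2 = ((7 + (1/9)*13*(2 + 169)) - 16)**2 = ((7 + (1/9)*13*171) - 16)**2 = ((7 + 247) - 16)**2 = (254 - 16)**2 = 238**2 = 56644)
((-78826 - 123348) + 120929)/y + 401717/(-259098) = ((-78826 - 123348) + 120929)/56644 + 401717/(-259098) = (-202174 + 120929)*(1/56644) + 401717*(-1/259098) = -81245*1/56644 - 401717/259098 = -81245/56644 - 401717/259098 = -3128948197/1048310508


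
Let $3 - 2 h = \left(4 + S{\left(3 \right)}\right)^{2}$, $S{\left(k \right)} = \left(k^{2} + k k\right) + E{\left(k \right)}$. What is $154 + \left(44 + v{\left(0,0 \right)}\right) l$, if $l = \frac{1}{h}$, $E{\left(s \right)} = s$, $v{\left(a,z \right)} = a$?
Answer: $\frac{47850}{311} \approx 153.86$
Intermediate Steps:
$S{\left(k \right)} = k + 2 k^{2}$ ($S{\left(k \right)} = \left(k^{2} + k k\right) + k = \left(k^{2} + k^{2}\right) + k = 2 k^{2} + k = k + 2 k^{2}$)
$h = -311$ ($h = \frac{3}{2} - \frac{\left(4 + 3 \left(1 + 2 \cdot 3\right)\right)^{2}}{2} = \frac{3}{2} - \frac{\left(4 + 3 \left(1 + 6\right)\right)^{2}}{2} = \frac{3}{2} - \frac{\left(4 + 3 \cdot 7\right)^{2}}{2} = \frac{3}{2} - \frac{\left(4 + 21\right)^{2}}{2} = \frac{3}{2} - \frac{25^{2}}{2} = \frac{3}{2} - \frac{625}{2} = -311$)
$l = - \frac{1}{311}$ ($l = \frac{1}{-311} = - \frac{1}{311} \approx -0.0032154$)
$154 + \left(44 + v{\left(0,0 \right)}\right) l = 154 + \left(44 + 0\right) \left(- \frac{1}{311}\right) = 154 + 44 \left(- \frac{1}{311}\right) = 154 - \frac{44}{311} = \frac{47850}{311}$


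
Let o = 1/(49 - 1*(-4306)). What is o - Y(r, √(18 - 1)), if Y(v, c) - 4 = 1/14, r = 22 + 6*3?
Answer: -248221/60970 ≈ -4.0712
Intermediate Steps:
r = 40 (r = 22 + 18 = 40)
o = 1/4355 (o = 1/(49 + 4306) = 1/4355 ≈ 0.00022962)
Y(v, c) = 57/14 (Y(v, c) = 4 + 1/14 = 57/14)
o - Y(r, √(18 - 1)) = 1/4355 - 1*57/14 = 1/4355 - 57/14 = -248221/60970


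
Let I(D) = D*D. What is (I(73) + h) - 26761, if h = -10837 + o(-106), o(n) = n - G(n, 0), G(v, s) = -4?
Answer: -32371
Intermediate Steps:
o(n) = 4 + n (o(n) = n - 1*(-4) = n + 4 = 4 + n)
I(D) = D**2
h = -10939 (h = -10837 + (4 - 106) = -10837 - 102 = -10939)
(I(73) + h) - 26761 = (73**2 - 10939) - 26761 = (5329 - 10939) - 26761 = -5610 - 26761 = -32371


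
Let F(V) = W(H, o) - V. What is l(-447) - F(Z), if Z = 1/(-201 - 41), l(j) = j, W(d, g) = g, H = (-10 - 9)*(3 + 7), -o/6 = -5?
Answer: -115435/242 ≈ -477.00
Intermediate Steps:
o = 30 (o = -6*(-5) = 30)
H = -190 (H = -19*10 = -190)
Z = -1/242 (Z = 1/(-242) = -1/242 ≈ -0.0041322)
F(V) = 30 - V
l(-447) - F(Z) = -447 - (30 - 1*(-1/242)) = -447 - (30 + 1/242) = -447 - 1*7261/242 = -447 - 7261/242 = -115435/242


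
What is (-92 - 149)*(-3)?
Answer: 723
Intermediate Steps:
(-92 - 149)*(-3) = -241*(-3) = 723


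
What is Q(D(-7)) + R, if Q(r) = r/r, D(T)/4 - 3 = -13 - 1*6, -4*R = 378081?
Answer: -378077/4 ≈ -94519.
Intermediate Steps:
R = -378081/4 (R = -1/4*378081 = -378081/4 ≈ -94520.)
D(T) = -64 (D(T) = 12 + 4*(-13 - 1*6) = 12 + 4*(-13 - 6) = 12 + 4*(-19) = 12 - 76 = -64)
Q(r) = 1
Q(D(-7)) + R = 1 - 378081/4 = -378077/4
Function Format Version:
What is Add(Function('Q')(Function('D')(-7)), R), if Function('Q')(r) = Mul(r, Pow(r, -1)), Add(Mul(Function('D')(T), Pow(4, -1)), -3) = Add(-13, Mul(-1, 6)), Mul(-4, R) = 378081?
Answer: Rational(-378077, 4) ≈ -94519.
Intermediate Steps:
R = Rational(-378081, 4) (R = Mul(Rational(-1, 4), 378081) = Rational(-378081, 4) ≈ -94520.)
Function('D')(T) = -64 (Function('D')(T) = Add(12, Mul(4, Add(-13, Mul(-1, 6)))) = Add(12, Mul(4, Add(-13, -6))) = Add(12, Mul(4, -19)) = Add(12, -76) = -64)
Function('Q')(r) = 1
Add(Function('Q')(Function('D')(-7)), R) = Add(1, Rational(-378081, 4)) = Rational(-378077, 4)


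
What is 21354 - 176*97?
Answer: 4282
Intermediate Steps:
21354 - 176*97 = 21354 - 1*17072 = 21354 - 17072 = 4282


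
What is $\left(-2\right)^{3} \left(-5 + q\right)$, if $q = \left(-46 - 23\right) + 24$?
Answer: $400$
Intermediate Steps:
$q = -45$ ($q = -69 + 24 = -45$)
$\left(-2\right)^{3} \left(-5 + q\right) = \left(-2\right)^{3} \left(-5 - 45\right) = \left(-8\right) \left(-50\right) = 400$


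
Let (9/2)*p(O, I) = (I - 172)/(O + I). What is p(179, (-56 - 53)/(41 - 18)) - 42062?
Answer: -252878099/6012 ≈ -42062.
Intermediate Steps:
p(O, I) = 2*(-172 + I)/(9*(I + O)) (p(O, I) = 2*((I - 172)/(O + I))/9 = 2*((-172 + I)/(I + O))/9 = 2*(-172 + I)/(9*(I + O)))
p(179, (-56 - 53)/(41 - 18)) - 42062 = 2*(-172 + (-56 - 53)/(41 - 18))/(9*((-56 - 53)/(41 - 18) + 179)) - 42062 = 2*(-172 - 109/23)/(9*(-109/23 + 179)) - 42062 = (2/9)*(-4065/23)/(4008/23) - 42062 = (2/9)*(23/4008)*(-4065/23) - 42062 = -1355/6012 - 42062 = -252878099/6012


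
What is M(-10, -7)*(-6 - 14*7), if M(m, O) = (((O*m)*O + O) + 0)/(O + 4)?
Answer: -51688/3 ≈ -17229.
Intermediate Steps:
M(m, O) = (O + m*O²)/(4 + O) (M(m, O) = ((m*O² + O) + 0)/(4 + O) = ((O + m*O²) + 0)/(4 + O) = (O + m*O²)/(4 + O))
M(-10, -7)*(-6 - 14*7) = (-7*(1 - 7*(-10))/(4 - 7))*(-6 - 14*7) = (-7*(1 + 70)/(-3))*(-6 - 98) = -7*(-⅓)*71*(-104) = (497/3)*(-104) = -51688/3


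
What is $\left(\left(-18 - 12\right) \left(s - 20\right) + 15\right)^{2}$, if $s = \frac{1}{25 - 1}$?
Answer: $\frac{6027025}{16} \approx 3.7669 \cdot 10^{5}$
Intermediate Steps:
$s = \frac{1}{24} \approx 0.041667$
$\left(\left(-18 - 12\right) \left(s - 20\right) + 15\right)^{2} = \left(\left(-18 - 12\right) \left(\frac{1}{24} - 20\right) + 15\right)^{2} = \left(\left(-30\right) \left(- \frac{479}{24}\right) + 15\right)^{2} = \left(\frac{2395}{4} + 15\right)^{2} = \left(\frac{2455}{4}\right)^{2} = \frac{6027025}{16}$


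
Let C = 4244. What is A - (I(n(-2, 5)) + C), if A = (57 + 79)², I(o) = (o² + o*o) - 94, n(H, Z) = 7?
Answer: 14248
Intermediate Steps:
I(o) = -94 + 2*o² (I(o) = (o² + o²) - 94 = 2*o² - 94 = -94 + 2*o²)
A = 18496 (A = 136² = 18496)
A - (I(n(-2, 5)) + C) = 18496 - ((-94 + 2*7²) + 4244) = 18496 - ((-94 + 2*49) + 4244) = 18496 - ((-94 + 98) + 4244) = 18496 - (4 + 4244) = 18496 - 1*4248 = 18496 - 4248 = 14248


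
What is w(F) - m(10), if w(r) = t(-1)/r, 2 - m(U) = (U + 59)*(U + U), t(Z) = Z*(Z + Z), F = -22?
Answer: 15157/11 ≈ 1377.9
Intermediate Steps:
t(Z) = 2*Z**2 (t(Z) = Z*(2*Z) = 2*Z**2)
m(U) = 2 - 2*U*(59 + U) (m(U) = 2 - (U + 59)*(U + U) = 2 - (59 + U)*2*U = 2 - 2*U*(59 + U))
w(r) = 2/r (w(r) = (2*(-1)**2)/r = (2*1)/r = 2/r)
w(F) - m(10) = 2/(-22) - (2 - 118*10 - 2*10**2) = 2*(-1/22) - (2 - 1180 - 2*100) = -1/11 - (2 - 1180 - 200) = -1/11 - 1*(-1378) = -1/11 + 1378 = 15157/11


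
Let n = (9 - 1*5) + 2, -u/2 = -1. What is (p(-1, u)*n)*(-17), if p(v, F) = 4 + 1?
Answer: -510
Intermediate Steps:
u = 2 (u = -2*(-1) = 2)
p(v, F) = 5
n = 6 (n = (9 - 5) + 2 = 4 + 2 = 6)
(p(-1, u)*n)*(-17) = (5*6)*(-17) = 30*(-17) = -510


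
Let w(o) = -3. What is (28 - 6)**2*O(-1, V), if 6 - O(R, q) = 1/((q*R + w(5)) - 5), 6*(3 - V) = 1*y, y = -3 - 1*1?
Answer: 103092/35 ≈ 2945.5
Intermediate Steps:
y = -4 (y = -3 - 1 = -4)
V = 11/3 (V = 3 - (-4)/6 = 3 - 1/6*(-4) = 3 + 2/3 = 11/3 ≈ 3.6667)
O(R, q) = 6 - 1/(-8 + R*q) (O(R, q) = 6 - 1/((q*R - 3) - 5) = 6 - 1/((R*q - 3) - 5) = 6 - 1/((-3 + R*q) - 5) = 6 - 1/(-8 + R*q))
(28 - 6)**2*O(-1, V) = (28 - 6)**2*((-49 + 6*(-1)*(11/3))/(-8 - 1*11/3)) = 22**2*((-49 - 22)/(-8 - 11/3)) = 484*(-71/(-35/3)) = 484*(-3/35*(-71)) = 484*(213/35) = 103092/35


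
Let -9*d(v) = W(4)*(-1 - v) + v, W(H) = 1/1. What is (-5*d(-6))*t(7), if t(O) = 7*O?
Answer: -245/9 ≈ -27.222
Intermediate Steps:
W(H) = 1
d(v) = ⅑ (d(v) = -(1*(-1 - v) + v)/9 = -((-1 - v) + v)/9 = -⅑*(-1) = ⅑)
(-5*d(-6))*t(7) = (-5*⅑)*(7*7) = -5/9*49 = -245/9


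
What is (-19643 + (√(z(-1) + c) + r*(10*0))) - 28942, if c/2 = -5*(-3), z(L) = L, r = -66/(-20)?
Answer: -48585 + √29 ≈ -48580.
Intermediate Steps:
r = 33/10 (r = -66*(-1/20) = 33/10 ≈ 3.3000)
c = 30 (c = 2*(-5*(-3)) = 2*15 = 30)
(-19643 + (√(z(-1) + c) + r*(10*0))) - 28942 = (-19643 + (√(-1 + 30) + 33*(10*0)/10)) - 28942 = (-19643 + (√29 + (33/10)*0)) - 28942 = (-19643 + (√29 + 0)) - 28942 = (-19643 + √29) - 28942 = -48585 + √29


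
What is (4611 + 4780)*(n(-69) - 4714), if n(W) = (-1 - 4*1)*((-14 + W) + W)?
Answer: -37132014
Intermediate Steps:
n(W) = 70 - 10*W (n(W) = (-1 - 4)*(-14 + 2*W) = -5*(-14 + 2*W) = 70 - 10*W)
(4611 + 4780)*(n(-69) - 4714) = (4611 + 4780)*((70 - 10*(-69)) - 4714) = 9391*((70 + 690) - 4714) = 9391*(760 - 4714) = 9391*(-3954) = -37132014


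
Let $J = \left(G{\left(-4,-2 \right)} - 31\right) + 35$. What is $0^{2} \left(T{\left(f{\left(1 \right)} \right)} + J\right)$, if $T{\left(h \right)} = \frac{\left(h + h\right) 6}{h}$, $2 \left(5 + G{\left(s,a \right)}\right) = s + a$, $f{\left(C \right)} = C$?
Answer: $0$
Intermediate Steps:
$G{\left(s,a \right)} = -5 + \frac{a}{2} + \frac{s}{2}$ ($G{\left(s,a \right)} = -5 + \frac{s + a}{2} = -5 + \frac{a + s}{2} = -5 + \left(\frac{a}{2} + \frac{s}{2}\right) = -5 + \frac{a}{2} + \frac{s}{2}$)
$T{\left(h \right)} = 12$ ($T{\left(h \right)} = \frac{2 h 6}{h} = \frac{12 h}{h} = 12$)
$J = -4$ ($J = \left(\left(-5 + \frac{1}{2} \left(-2\right) + \frac{1}{2} \left(-4\right)\right) - 31\right) + 35 = \left(\left(-5 - 1 - 2\right) - 31\right) + 35 = \left(-8 - 31\right) + 35 = -39 + 35 = -4$)
$0^{2} \left(T{\left(f{\left(1 \right)} \right)} + J\right) = 0^{2} \left(12 - 4\right) = 0 \cdot 8 = 0$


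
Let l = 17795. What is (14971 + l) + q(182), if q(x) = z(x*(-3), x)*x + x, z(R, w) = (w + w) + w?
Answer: 132320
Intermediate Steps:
z(R, w) = 3*w (z(R, w) = 2*w + w = 3*w)
q(x) = x + 3*x**2 (q(x) = (3*x)*x + x = 3*x**2 + x = x + 3*x**2)
(14971 + l) + q(182) = (14971 + 17795) + 182*(1 + 3*182) = 32766 + 182*(1 + 546) = 32766 + 182*547 = 32766 + 99554 = 132320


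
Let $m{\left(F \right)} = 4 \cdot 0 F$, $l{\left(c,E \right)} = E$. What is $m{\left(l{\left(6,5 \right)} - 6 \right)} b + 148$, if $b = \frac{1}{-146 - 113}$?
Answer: $148$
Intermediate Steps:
$m{\left(F \right)} = 0$ ($m{\left(F \right)} = 4 \cdot 0 = 0$)
$b = - \frac{1}{259}$ ($b = \frac{1}{-259} = - \frac{1}{259} \approx -0.003861$)
$m{\left(l{\left(6,5 \right)} - 6 \right)} b + 148 = 0 \left(- \frac{1}{259}\right) + 148 = 0 + 148 = 148$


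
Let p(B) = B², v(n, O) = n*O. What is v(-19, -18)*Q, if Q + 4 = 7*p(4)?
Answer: 36936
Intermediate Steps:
v(n, O) = O*n
Q = 108 (Q = -4 + 7*4² = -4 + 7*16 = -4 + 112 = 108)
v(-19, -18)*Q = -18*(-19)*108 = 342*108 = 36936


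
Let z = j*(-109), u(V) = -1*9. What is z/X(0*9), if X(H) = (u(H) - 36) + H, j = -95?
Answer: -2071/9 ≈ -230.11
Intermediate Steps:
u(V) = -9
X(H) = -45 + H (X(H) = (-9 - 36) + H = -45 + H)
z = 10355 (z = -95*(-109) = 10355)
z/X(0*9) = 10355/(-45 + 0*9) = 10355/(-45 + 0) = 10355/(-45) = 10355*(-1/45) = -2071/9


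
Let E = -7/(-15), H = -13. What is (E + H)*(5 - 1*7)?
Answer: 376/15 ≈ 25.067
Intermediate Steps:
E = 7/15 (E = -7*(-1/15) = 7/15 ≈ 0.46667)
(E + H)*(5 - 1*7) = (7/15 - 13)*(5 - 1*7) = -188*(5 - 7)/15 = -188/15*(-2) = 376/15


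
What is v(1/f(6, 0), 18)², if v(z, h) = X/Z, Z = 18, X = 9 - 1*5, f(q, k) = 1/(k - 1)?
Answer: 4/81 ≈ 0.049383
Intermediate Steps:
f(q, k) = 1/(-1 + k)
X = 4 (X = 9 - 5 = 4)
v(z, h) = 2/9 (v(z, h) = 4/18 = 4*(1/18) = 2/9)
v(1/f(6, 0), 18)² = (2/9)² = 4/81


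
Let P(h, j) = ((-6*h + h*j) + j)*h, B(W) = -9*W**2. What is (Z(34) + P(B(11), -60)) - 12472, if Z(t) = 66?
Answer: -78217852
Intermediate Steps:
P(h, j) = h*(j - 6*h + h*j) (P(h, j) = (j - 6*h + h*j)*h = h*(j - 6*h + h*j))
(Z(34) + P(B(11), -60)) - 12472 = (66 + (-9*11**2)*(-60 - (-54)*11**2 - 9*11**2*(-60))) - 12472 = (66 + (-9*121)*(-60 - (-54)*121 - 9*121*(-60))) - 12472 = (66 - 1089*(-60 - 6*(-1089) - 1089*(-60))) - 12472 = (66 - 1089*(-60 + 6534 + 65340)) - 12472 = (66 - 1089*71814) - 12472 = (66 - 78205446) - 12472 = -78205380 - 12472 = -78217852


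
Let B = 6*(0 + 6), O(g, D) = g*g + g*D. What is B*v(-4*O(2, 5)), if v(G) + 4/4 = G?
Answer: -2052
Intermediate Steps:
O(g, D) = g**2 + D*g
B = 36 (B = 6*6 = 36)
v(G) = -1 + G
B*v(-4*O(2, 5)) = 36*(-1 - 8*(5 + 2)) = 36*(-1 - 8*7) = 36*(-1 - 4*14) = 36*(-1 - 56) = 36*(-57) = -2052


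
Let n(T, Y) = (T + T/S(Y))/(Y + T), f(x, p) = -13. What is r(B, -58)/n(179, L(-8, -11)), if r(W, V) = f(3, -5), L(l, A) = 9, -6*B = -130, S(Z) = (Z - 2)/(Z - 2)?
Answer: -1222/179 ≈ -6.8268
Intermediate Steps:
S(Z) = 1 (S(Z) = (-2 + Z)/(-2 + Z) = 1)
B = 65/3 (B = -1/6*(-130) = 65/3 ≈ 21.667)
n(T, Y) = 2*T/(T + Y) (n(T, Y) = (T + T/1)/(Y + T) = (T + T*1)/(T + Y) = (T + T)/(T + Y) = (2*T)/(T + Y) = 2*T/(T + Y))
r(W, V) = -13
r(B, -58)/n(179, L(-8, -11)) = -13/(2*179/(179 + 9)) = -13/(2*179/188) = -13/(2*179*(1/188)) = -13/179/94 = -13*94/179 = -1222/179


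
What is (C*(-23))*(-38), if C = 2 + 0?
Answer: 1748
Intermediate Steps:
C = 2
(C*(-23))*(-38) = (2*(-23))*(-38) = -46*(-38) = 1748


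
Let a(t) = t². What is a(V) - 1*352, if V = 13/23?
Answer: -186039/529 ≈ -351.68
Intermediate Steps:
V = 13/23 (V = 13*(1/23) = 13/23 ≈ 0.56522)
a(V) - 1*352 = (13/23)² - 1*352 = 169/529 - 352 = -186039/529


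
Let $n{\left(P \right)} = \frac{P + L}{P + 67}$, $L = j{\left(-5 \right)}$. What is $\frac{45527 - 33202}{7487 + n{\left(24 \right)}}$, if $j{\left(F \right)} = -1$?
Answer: $\frac{224315}{136268} \approx 1.6461$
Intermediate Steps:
$L = -1$
$n{\left(P \right)} = \frac{-1 + P}{67 + P}$ ($n{\left(P \right)} = \frac{P - 1}{P + 67} = \frac{-1 + P}{67 + P}$)
$\frac{45527 - 33202}{7487 + n{\left(24 \right)}} = \frac{45527 - 33202}{7487 + \frac{-1 + 24}{67 + 24}} = \frac{12325}{7487 + \frac{1}{91} \cdot 23} = \frac{12325}{7487 + \frac{23}{91}} = \frac{12325}{\frac{681340}{91}} = 12325 \cdot \frac{91}{681340} = \frac{224315}{136268}$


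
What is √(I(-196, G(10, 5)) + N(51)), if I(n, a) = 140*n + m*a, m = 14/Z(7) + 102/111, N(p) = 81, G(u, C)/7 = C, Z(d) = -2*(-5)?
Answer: 8*I*√583490/37 ≈ 165.16*I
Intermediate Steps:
Z(d) = 10
G(u, C) = 7*C
m = 429/185 (m = 14/10 + 102/111 = 14*(⅒) + 102*(1/111) = 7/5 + 34/37 = 429/185 ≈ 2.3189)
I(n, a) = 140*n + 429*a/185
√(I(-196, G(10, 5)) + N(51)) = √((140*(-196) + 429*(7*5)/185) + 81) = √((-27440 + (429/185)*35) + 81) = √((-27440 + 3003/37) + 81) = √(-1012277/37 + 81) = √(-1009280/37) = 8*I*√583490/37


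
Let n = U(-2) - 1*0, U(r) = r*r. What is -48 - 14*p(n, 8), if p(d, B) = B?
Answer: -160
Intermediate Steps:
U(r) = r²
n = 4 (n = (-2)² - 1*0 = 4 + 0 = 4)
-48 - 14*p(n, 8) = -48 - 14*8 = -48 - 112 = -160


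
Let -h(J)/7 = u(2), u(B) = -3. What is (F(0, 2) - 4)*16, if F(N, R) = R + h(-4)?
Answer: 304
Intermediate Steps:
h(J) = 21 (h(J) = -7*(-3) = 21)
F(N, R) = 21 + R (F(N, R) = R + 21 = 21 + R)
(F(0, 2) - 4)*16 = ((21 + 2) - 4)*16 = (23 - 4)*16 = 19*16 = 304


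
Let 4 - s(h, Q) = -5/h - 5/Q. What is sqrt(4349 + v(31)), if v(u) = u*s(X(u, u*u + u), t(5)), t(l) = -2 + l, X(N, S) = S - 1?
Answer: sqrt(39993684927)/2973 ≈ 67.267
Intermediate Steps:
X(N, S) = -1 + S
s(h, Q) = 4 + 5/Q + 5/h (s(h, Q) = 4 - (-5/h - 5/Q) = 4 - (-5/Q - 5/h) = 4 + (5/Q + 5/h) = 4 + 5/Q + 5/h)
v(u) = u*(17/3 + 5/(-1 + u + u**2)) (v(u) = u*(4 + 5/(-2 + 5) + 5/(-1 + (u*u + u))) = u*(4 + 5/3 + 5/(-1 + (u**2 + u))) = u*(4 + 5*(1/3) + 5/(-1 + (u + u**2))) = u*(4 + 5/3 + 5/(-1 + u + u**2)) = u*(17/3 + 5/(-1 + u + u**2)))
sqrt(4349 + v(31)) = sqrt(4349 + (1/3)*31*(-2 + 17*31*(1 + 31))/(-1 + 31*(1 + 31))) = sqrt(4349 + (1/3)*31*(-2 + 17*31*32)/(-1 + 31*32)) = sqrt(4349 + (1/3)*31*(-2 + 16864)/(-1 + 992)) = sqrt(4349 + (1/3)*31*16862/991) = sqrt(4349 + (1/3)*31*(1/991)*16862) = sqrt(4349 + 522722/2973) = sqrt(13452299/2973) = sqrt(39993684927)/2973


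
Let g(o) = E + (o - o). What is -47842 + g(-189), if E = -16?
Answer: -47858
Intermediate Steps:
g(o) = -16 (g(o) = -16 + (o - o) = -16 + 0 = -16)
-47842 + g(-189) = -47842 - 16 = -47858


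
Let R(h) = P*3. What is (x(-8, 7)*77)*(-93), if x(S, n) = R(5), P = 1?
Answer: -21483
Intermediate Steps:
R(h) = 3 (R(h) = 1*3 = 3)
x(S, n) = 3
(x(-8, 7)*77)*(-93) = (3*77)*(-93) = 231*(-93) = -21483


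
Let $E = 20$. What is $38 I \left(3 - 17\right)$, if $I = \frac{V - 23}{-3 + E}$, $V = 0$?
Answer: $\frac{12236}{17} \approx 719.76$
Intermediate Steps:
$I = - \frac{23}{17}$ ($I = \frac{0 - 23}{-3 + 20} = - \frac{23}{17} \approx -1.3529$)
$38 I \left(3 - 17\right) = 38 \left(- \frac{23}{17}\right) \left(3 - 17\right) = - \frac{874 \left(3 - 17\right)}{17} = \left(- \frac{874}{17}\right) \left(-14\right) = \frac{12236}{17}$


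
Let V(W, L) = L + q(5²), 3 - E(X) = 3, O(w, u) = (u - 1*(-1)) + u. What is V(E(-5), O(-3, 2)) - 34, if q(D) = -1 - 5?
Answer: -35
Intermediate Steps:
q(D) = -6
O(w, u) = 1 + 2*u (O(w, u) = (u + 1) + u = (1 + u) + u = 1 + 2*u)
E(X) = 0 (E(X) = 3 - 1*3 = 3 - 3 = 0)
V(W, L) = -6 + L (V(W, L) = L - 6 = -6 + L)
V(E(-5), O(-3, 2)) - 34 = (-6 + (1 + 2*2)) - 34 = (-6 + (1 + 4)) - 34 = (-6 + 5) - 34 = -1 - 34 = -35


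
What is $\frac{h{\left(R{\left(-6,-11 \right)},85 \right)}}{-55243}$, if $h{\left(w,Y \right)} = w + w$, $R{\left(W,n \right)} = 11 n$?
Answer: $\frac{242}{55243} \approx 0.0043806$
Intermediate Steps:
$h{\left(w,Y \right)} = 2 w$
$\frac{h{\left(R{\left(-6,-11 \right)},85 \right)}}{-55243} = \frac{2 \cdot 11 \left(-11\right)}{-55243} = 2 \left(-121\right) \left(- \frac{1}{55243}\right) = \left(-242\right) \left(- \frac{1}{55243}\right) = \frac{242}{55243}$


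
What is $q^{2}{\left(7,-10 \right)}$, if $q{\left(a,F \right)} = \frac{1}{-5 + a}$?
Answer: $\frac{1}{4} \approx 0.25$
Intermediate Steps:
$q^{2}{\left(7,-10 \right)} = \left(\frac{1}{-5 + 7}\right)^{2} = \left(\frac{1}{2}\right)^{2} = \frac{1}{4}$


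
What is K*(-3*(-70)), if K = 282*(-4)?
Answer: -236880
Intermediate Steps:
K = -1128
K*(-3*(-70)) = -(-3384)*(-70) = -1128*210 = -236880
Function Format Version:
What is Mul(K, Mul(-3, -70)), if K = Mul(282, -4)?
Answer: -236880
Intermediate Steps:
K = -1128
Mul(K, Mul(-3, -70)) = Mul(-1128, Mul(-3, -70)) = Mul(-1128, 210) = -236880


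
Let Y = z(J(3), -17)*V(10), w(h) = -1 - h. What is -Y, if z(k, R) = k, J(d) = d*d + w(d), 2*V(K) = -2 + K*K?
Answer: -245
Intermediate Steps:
V(K) = -1 + K**2/2 (V(K) = (-2 + K*K)/2 = (-2 + K**2)/2 = -1 + K**2/2)
J(d) = -1 + d**2 - d (J(d) = d*d + (-1 - d) = d**2 + (-1 - d) = -1 + d**2 - d)
Y = 245 (Y = (-1 + 3**2 - 1*3)*(-1 + (1/2)*10**2) = (-1 + 9 - 3)*(-1 + (1/2)*100) = 5*(-1 + 50) = 5*49 = 245)
-Y = -1*245 = -245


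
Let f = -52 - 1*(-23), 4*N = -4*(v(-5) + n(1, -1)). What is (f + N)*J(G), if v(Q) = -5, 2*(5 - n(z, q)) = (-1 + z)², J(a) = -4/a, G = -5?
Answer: -116/5 ≈ -23.200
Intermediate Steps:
n(z, q) = 5 - (-1 + z)²/2
N = 0 (N = (-4*(-5 + (5 - (-1 + 1)²/2)))/4 = (-4*(-5 + (5 - ½*0²)))/4 = (-4*(-5 + (5 - ½*0)))/4 = (-4*(-5 + (5 + 0)))/4 = (-4*(-5 + 5))/4 = (-4*0)/4 = (¼)*0 = 0)
f = -29 (f = -52 + 23 = -29)
(f + N)*J(G) = (-29 + 0)*(-4/(-5)) = -(-116)*(-1)/5 = -29*⅘ = -116/5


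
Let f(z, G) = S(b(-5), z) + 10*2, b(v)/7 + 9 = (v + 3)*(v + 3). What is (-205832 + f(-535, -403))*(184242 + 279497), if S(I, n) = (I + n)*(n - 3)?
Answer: 46767150672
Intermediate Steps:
b(v) = -63 + 7*(3 + v)² (b(v) = -63 + 7*((v + 3)*(v + 3)) = -63 + 7*((3 + v)*(3 + v)) = -63 + 7*(3 + v)²)
S(I, n) = (-3 + n)*(I + n) (S(I, n) = (I + n)*(-3 + n) = (-3 + n)*(I + n))
f(z, G) = 125 + z² - 38*z (f(z, G) = (z² - 21*(-5)*(6 - 5) - 3*z + (7*(-5)*(6 - 5))*z) + 10*2 = (z² - 21*(-5) - 3*z + (7*(-5)*1)*z) + 20 = (z² - 3*(-35) - 3*z - 35*z) + 20 = (z² + 105 - 3*z - 35*z) + 20 = (105 + z² - 38*z) + 20 = 125 + z² - 38*z)
(-205832 + f(-535, -403))*(184242 + 279497) = (-205832 + (125 + (-535)² - 38*(-535)))*(184242 + 279497) = (-205832 + (125 + 286225 + 20330))*463739 = (-205832 + 306680)*463739 = 100848*463739 = 46767150672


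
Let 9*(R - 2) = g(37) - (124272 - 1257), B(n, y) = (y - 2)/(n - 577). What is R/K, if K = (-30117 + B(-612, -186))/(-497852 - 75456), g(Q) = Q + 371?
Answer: -9284934610652/35808925 ≈ -2.5929e+5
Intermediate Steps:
B(n, y) = (-2 + y)/(-577 + n)
g(Q) = 371 + Q
K = 35808925/681663212 (K = (-30117 + (-2 - 186)/(-577 - 612))/(-497852 - 75456) = (-30117 - 188/(-1189))/(-573308) = (-30117 - 1/1189*(-188))*(-1/573308) = (-30117 + 188/1189)*(-1/573308) = -35808925/1189*(-1/573308) = 35808925/681663212 ≈ 0.052532)
R = -13621 (R = 2 + ((371 + 37) - (124272 - 1257))/9 = 2 + (408 - 1*123015)/9 = 2 + (408 - 123015)/9 = 2 + (⅑)*(-122607) = 2 - 13623 = -13621)
R/K = -13621/35808925/681663212 = -13621*681663212/35808925 = -9284934610652/35808925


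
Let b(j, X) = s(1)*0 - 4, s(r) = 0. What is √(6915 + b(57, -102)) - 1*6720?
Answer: -6720 + √6911 ≈ -6636.9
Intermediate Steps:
b(j, X) = -4 (b(j, X) = 0*0 - 4 = 0 - 4 = -4)
√(6915 + b(57, -102)) - 1*6720 = √(6915 - 4) - 1*6720 = √6911 - 6720 = -6720 + √6911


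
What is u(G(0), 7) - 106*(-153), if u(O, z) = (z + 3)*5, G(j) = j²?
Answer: 16268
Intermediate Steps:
u(O, z) = 15 + 5*z (u(O, z) = (3 + z)*5 = 15 + 5*z)
u(G(0), 7) - 106*(-153) = (15 + 5*7) - 106*(-153) = (15 + 35) + 16218 = 50 + 16218 = 16268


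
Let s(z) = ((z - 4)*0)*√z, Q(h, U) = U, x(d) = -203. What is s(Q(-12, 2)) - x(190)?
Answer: 203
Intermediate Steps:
s(z) = 0 (s(z) = ((-4 + z)*0)*√z = 0*√z = 0)
s(Q(-12, 2)) - x(190) = 0 - 1*(-203) = 0 + 203 = 203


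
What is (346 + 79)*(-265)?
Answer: -112625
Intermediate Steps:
(346 + 79)*(-265) = 425*(-265) = -112625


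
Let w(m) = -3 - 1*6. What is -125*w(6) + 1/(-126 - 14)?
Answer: 157499/140 ≈ 1125.0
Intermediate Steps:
w(m) = -9 (w(m) = -3 - 6 = -9)
-125*w(6) + 1/(-126 - 14) = -125*(-9) + 1/(-126 - 14) = 1125 + 1/(-140) = 1125 - 1/140 = 157499/140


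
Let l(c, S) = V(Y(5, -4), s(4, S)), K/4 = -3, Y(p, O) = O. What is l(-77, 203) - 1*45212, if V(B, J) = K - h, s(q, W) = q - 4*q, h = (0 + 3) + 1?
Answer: -45228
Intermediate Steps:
h = 4 (h = 3 + 1 = 4)
K = -12 (K = 4*(-3) = -12)
s(q, W) = -3*q
V(B, J) = -16 (V(B, J) = -12 - 1*4 = -12 - 4 = -16)
l(c, S) = -16
l(-77, 203) - 1*45212 = -16 - 1*45212 = -16 - 45212 = -45228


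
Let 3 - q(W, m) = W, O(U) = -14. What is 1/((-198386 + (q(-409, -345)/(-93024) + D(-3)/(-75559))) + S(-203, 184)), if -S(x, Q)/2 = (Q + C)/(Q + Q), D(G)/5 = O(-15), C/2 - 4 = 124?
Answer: -40415602392/8017986483702143 ≈ -5.0406e-6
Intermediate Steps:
C = 256 (C = 8 + 2*124 = 8 + 248 = 256)
D(G) = -70 (D(G) = 5*(-14) = -70)
q(W, m) = 3 - W
S(x, Q) = -(256 + Q)/Q (S(x, Q) = -2*(Q + 256)/(Q + Q) = -2*(256 + Q)/(2*Q) = -2*(256 + Q)*1/(2*Q) = -(256 + Q)/Q)
1/((-198386 + (q(-409, -345)/(-93024) + D(-3)/(-75559))) + S(-203, 184)) = 1/((-198386 + ((3 - 1*(-409))/(-93024) - 70/(-75559))) + (-256 - 1*184)/184) = 1/((-198386 + ((3 + 409)*(-1/93024) - 70*(-1/75559))) + (-256 - 184)/184) = 1/((-198386 + (412*(-1/93024) + 70/75559)) + (1/184)*(-440)) = 1/((-198386 + (-103/23256 + 70/75559)) - 55/23) = 1/((-198386 - 6154657/1757200104) - 55/23) = 1/(-348603905986801/1757200104 - 55/23) = 1/(-8017986483702143/40415602392) = -40415602392/8017986483702143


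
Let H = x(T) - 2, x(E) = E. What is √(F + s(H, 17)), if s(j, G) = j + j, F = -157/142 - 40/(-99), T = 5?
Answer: √116345570/4686 ≈ 2.3018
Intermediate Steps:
F = -9863/14058 (F = -157*1/142 - 40*(-1/99) = -157/142 + 40/99 = -9863/14058 ≈ -0.70159)
H = 3 (H = 5 - 2 = 3)
s(j, G) = 2*j
√(F + s(H, 17)) = √(-9863/14058 + 2*3) = √(-9863/14058 + 6) = √(74485/14058) = √116345570/4686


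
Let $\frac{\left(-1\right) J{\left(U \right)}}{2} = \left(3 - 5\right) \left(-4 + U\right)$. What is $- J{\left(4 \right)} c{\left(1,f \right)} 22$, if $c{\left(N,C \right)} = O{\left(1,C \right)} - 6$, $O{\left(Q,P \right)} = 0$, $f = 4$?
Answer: $0$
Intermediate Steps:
$J{\left(U \right)} = -16 + 4 U$ ($J{\left(U \right)} = - 2 \left(3 - 5\right) \left(-4 + U\right) = - 2 \left(- 2 \left(-4 + U\right)\right) = - 2 \left(8 - 2 U\right) = -16 + 4 U$)
$c{\left(N,C \right)} = -6$ ($c{\left(N,C \right)} = 0 - 6 = -6$)
$- J{\left(4 \right)} c{\left(1,f \right)} 22 = - (-16 + 4 \cdot 4) \left(-6\right) 22 = - (-16 + 16) \left(-6\right) 22 = \left(-1\right) 0 \left(-6\right) 22 = 0 \left(-6\right) 22 = 0 \cdot 22 = 0$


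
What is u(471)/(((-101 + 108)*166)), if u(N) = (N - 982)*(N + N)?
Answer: -34383/83 ≈ -414.25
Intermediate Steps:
u(N) = 2*N*(-982 + N) (u(N) = (-982 + N)*(2*N) = 2*N*(-982 + N))
u(471)/(((-101 + 108)*166)) = (2*471*(-982 + 471))/(((-101 + 108)*166)) = (2*471*(-511))/((7*166)) = -481362/1162 = -481362*1/1162 = -34383/83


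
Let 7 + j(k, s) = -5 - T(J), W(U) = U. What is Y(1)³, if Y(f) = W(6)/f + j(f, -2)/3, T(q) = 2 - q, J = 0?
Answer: 64/27 ≈ 2.3704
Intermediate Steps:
j(k, s) = -14 (j(k, s) = -7 + (-5 - (2 - 1*0)) = -7 + (-5 - (2 + 0)) = -7 + (-5 - 1*2) = -7 + (-5 - 2) = -7 - 7 = -14)
Y(f) = -14/3 + 6/f (Y(f) = 6/f - 14/3 = -14/3 + 6/f)
Y(1)³ = (-14/3 + 6/1)³ = (-14/3 + 6*1)³ = (-14/3 + 6)³ = (4/3)³ = 64/27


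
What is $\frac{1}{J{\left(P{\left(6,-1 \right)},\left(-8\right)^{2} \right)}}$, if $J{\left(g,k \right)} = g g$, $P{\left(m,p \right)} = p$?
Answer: $1$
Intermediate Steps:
$J{\left(g,k \right)} = g^{2}$
$\frac{1}{J{\left(P{\left(6,-1 \right)},\left(-8\right)^{2} \right)}} = \frac{1}{\left(-1\right)^{2}} = 1^{-1} = 1$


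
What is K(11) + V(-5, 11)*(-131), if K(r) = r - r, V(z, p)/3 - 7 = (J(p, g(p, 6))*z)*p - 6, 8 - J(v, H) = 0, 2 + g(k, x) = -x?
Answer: 172527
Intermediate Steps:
g(k, x) = -2 - x
J(v, H) = 8 (J(v, H) = 8 - 1*0 = 8 + 0 = 8)
V(z, p) = 3 + 24*p*z (V(z, p) = 21 + 3*((8*z)*p - 6) = 21 + 3*(8*p*z - 6) = 21 + 3*(-6 + 8*p*z) = 21 + (-18 + 24*p*z) = 3 + 24*p*z)
K(r) = 0
K(11) + V(-5, 11)*(-131) = 0 + (3 + 24*11*(-5))*(-131) = 0 + (3 - 1320)*(-131) = 0 - 1317*(-131) = 0 + 172527 = 172527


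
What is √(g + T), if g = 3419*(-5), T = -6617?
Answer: 4*I*√1482 ≈ 153.99*I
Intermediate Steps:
g = -17095
√(g + T) = √(-17095 - 6617) = √(-23712) = 4*I*√1482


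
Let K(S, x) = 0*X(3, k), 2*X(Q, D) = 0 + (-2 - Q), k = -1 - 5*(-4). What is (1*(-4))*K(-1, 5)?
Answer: 0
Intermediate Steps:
k = 19 (k = -1 + 20 = 19)
X(Q, D) = -1 - Q/2 (X(Q, D) = (0 + (-2 - Q))/2 = (-2 - Q)/2 = -1 - Q/2)
K(S, x) = 0 (K(S, x) = 0*(-1 - ½*3) = 0*(-1 - 3/2) = 0*(-5/2) = 0)
(1*(-4))*K(-1, 5) = (1*(-4))*0 = -4*0 = 0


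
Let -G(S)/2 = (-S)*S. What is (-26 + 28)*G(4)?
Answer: 64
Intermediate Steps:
G(S) = 2*S² (G(S) = -2*(-S)*S = -(-2)*S² = 2*S²)
(-26 + 28)*G(4) = (-26 + 28)*(2*4²) = 2*(2*16) = 2*32 = 64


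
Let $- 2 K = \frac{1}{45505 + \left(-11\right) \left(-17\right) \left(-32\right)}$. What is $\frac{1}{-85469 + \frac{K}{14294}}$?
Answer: $- \frac{1129826348}{96565128137213} \approx -1.17 \cdot 10^{-5}$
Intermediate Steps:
$K = - \frac{1}{79042}$ ($K = - \frac{1}{2 \left(45505 + \left(-11\right) \left(-17\right) \left(-32\right)\right)} = - \frac{1}{2 \left(45505 + 187 \left(-32\right)\right)} = - \frac{1}{2 \left(45505 - 5984\right)} = - \frac{1}{2 \cdot 39521} = \left(- \frac{1}{2}\right) \frac{1}{39521} = - \frac{1}{79042} \approx -1.2652 \cdot 10^{-5}$)
$\frac{1}{-85469 + \frac{K}{14294}} = \frac{1}{-85469 - \frac{1}{79042 \cdot 14294}} = \frac{1}{-85469 - \frac{1}{1129826348}} = \frac{1}{- \frac{96565128137213}{1129826348}} = - \frac{1129826348}{96565128137213}$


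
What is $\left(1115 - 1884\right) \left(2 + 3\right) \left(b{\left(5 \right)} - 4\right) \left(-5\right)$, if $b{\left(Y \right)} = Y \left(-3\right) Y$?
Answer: $-1518775$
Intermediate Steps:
$b{\left(Y \right)} = - 3 Y^{2}$ ($b{\left(Y \right)} = - 3 Y Y = - 3 Y^{2}$)
$\left(1115 - 1884\right) \left(2 + 3\right) \left(b{\left(5 \right)} - 4\right) \left(-5\right) = \left(1115 - 1884\right) \left(2 + 3\right) \left(- 3 \cdot 5^{2} - 4\right) \left(-5\right) = \left(1115 - 1884\right) 5 \left(\left(-3\right) 25 - 4\right) \left(-5\right) = \left(1115 - 1884\right) 5 \left(-75 - 4\right) \left(-5\right) = - 769 \cdot 5 \left(-79\right) \left(-5\right) = - 769 \left(\left(-395\right) \left(-5\right)\right) = \left(-769\right) 1975 = -1518775$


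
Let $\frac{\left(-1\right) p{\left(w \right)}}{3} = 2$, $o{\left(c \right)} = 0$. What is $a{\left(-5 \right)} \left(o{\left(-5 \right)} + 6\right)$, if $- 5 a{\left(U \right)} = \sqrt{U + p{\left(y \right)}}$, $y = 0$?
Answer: $- \frac{6 i \sqrt{11}}{5} \approx - 3.9799 i$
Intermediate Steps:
$p{\left(w \right)} = -6$ ($p{\left(w \right)} = \left(-3\right) 2 = -6$)
$a{\left(U \right)} = - \frac{\sqrt{-6 + U}}{5}$ ($a{\left(U \right)} = - \frac{\sqrt{U - 6}}{5} = - \frac{\sqrt{-6 + U}}{5}$)
$a{\left(-5 \right)} \left(o{\left(-5 \right)} + 6\right) = - \frac{\sqrt{-6 - 5}}{5} \left(0 + 6\right) = - \frac{\sqrt{-11}}{5} \cdot 6 = - \frac{i \sqrt{11}}{5} \cdot 6 = - \frac{6 i \sqrt{11}}{5}$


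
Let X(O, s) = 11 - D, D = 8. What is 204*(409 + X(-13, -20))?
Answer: 84048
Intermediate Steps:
X(O, s) = 3 (X(O, s) = 11 - 1*8 = 11 - 8 = 3)
204*(409 + X(-13, -20)) = 204*(409 + 3) = 204*412 = 84048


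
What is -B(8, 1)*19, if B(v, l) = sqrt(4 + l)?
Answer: -19*sqrt(5) ≈ -42.485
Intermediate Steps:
-B(8, 1)*19 = -sqrt(4 + 1)*19 = -sqrt(5)*19 = -19*sqrt(5)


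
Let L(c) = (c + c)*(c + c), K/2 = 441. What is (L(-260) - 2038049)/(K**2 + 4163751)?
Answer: -1767649/4941675 ≈ -0.35770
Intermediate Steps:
K = 882 (K = 2*441 = 882)
L(c) = 4*c**2 (L(c) = (2*c)*(2*c) = 4*c**2)
(L(-260) - 2038049)/(K**2 + 4163751) = (4*(-260)**2 - 2038049)/(882**2 + 4163751) = (4*67600 - 2038049)/(777924 + 4163751) = (270400 - 2038049)/4941675 = -1767649*1/4941675 = -1767649/4941675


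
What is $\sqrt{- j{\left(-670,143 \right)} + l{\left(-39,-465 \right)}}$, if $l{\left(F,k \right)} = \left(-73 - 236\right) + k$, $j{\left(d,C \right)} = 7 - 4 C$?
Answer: $i \sqrt{209} \approx 14.457 i$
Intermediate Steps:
$l{\left(F,k \right)} = -309 + k$
$\sqrt{- j{\left(-670,143 \right)} + l{\left(-39,-465 \right)}} = \sqrt{- (7 - 572) - 774} = \sqrt{\left(-1\right) \left(-565\right) - 774} = \sqrt{565 - 774} = \sqrt{-209} = i \sqrt{209}$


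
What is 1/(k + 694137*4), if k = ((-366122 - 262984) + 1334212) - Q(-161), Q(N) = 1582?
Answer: 1/3480072 ≈ 2.8735e-7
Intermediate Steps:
k = 703524 (k = ((-366122 - 262984) + 1334212) - 1*1582 = (-629106 + 1334212) - 1582 = 705106 - 1582 = 703524)
1/(k + 694137*4) = 1/(703524 + 694137*4) = 1/(703524 + 2776548) = 1/3480072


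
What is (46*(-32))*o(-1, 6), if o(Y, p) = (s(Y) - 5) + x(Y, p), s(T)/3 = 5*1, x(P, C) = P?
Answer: -13248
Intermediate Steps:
s(T) = 15 (s(T) = 3*(5*1) = 3*5 = 15)
o(Y, p) = 10 + Y (o(Y, p) = (15 - 5) + Y = 10 + Y)
(46*(-32))*o(-1, 6) = (46*(-32))*(10 - 1) = -1472*9 = -13248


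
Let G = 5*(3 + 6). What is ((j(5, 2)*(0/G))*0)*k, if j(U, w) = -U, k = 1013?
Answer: 0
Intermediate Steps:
G = 45 (G = 5*9 = 45)
((j(5, 2)*(0/G))*0)*k = (((-1*5)*(0/45))*0)*1013 = (-0/45*0)*1013 = (-5*0*0)*1013 = (0*0)*1013 = 0*1013 = 0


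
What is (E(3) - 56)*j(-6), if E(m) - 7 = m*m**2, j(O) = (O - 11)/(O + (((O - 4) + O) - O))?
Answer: -187/8 ≈ -23.375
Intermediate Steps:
j(O) = (-11 + O)/(-4 + 2*O) (j(O) = (-11 + O)/(O + (((-4 + O) + O) - O)) = (-11 + O)/(O + ((-4 + 2*O) - O)) = (-11 + O)/(O + (-4 + O)) = (-11 + O)/(-4 + 2*O))
E(m) = 7 + m**3 (E(m) = 7 + m*m**2 = 7 + m**3)
(E(3) - 56)*j(-6) = ((7 + 3**3) - 56)*((-11 - 6)/(2*(-2 - 6))) = ((7 + 27) - 56)*((1/2)*(-17)/(-8)) = (34 - 56)*((1/2)*(-1/8)*(-17)) = -22*17/16 = -187/8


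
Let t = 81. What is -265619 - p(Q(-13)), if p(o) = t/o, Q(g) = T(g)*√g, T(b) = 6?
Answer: -265619 + 27*I*√13/26 ≈ -2.6562e+5 + 3.7442*I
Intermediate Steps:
Q(g) = 6*√g
p(o) = 81/o
-265619 - p(Q(-13)) = -265619 - 81/(6*√(-13)) = -265619 - 81/(6*(I*√13)) = -265619 - 81/(6*I*√13) = -265619 - 81*(-I*√13/78) = -265619 - (-27)*I*√13/26 = -265619 + 27*I*√13/26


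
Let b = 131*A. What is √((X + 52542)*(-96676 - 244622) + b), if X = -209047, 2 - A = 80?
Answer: 2*√13353708318 ≈ 2.3112e+5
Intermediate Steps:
A = -78 (A = 2 - 1*80 = 2 - 80 = -78)
b = -10218 (b = 131*(-78) = -10218)
√((X + 52542)*(-96676 - 244622) + b) = √((-209047 + 52542)*(-96676 - 244622) - 10218) = √(-156505*(-341298) - 10218) = √(53414843490 - 10218) = √53414833272 = 2*√13353708318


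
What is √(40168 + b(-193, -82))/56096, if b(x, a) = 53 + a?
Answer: √40139/56096 ≈ 0.0035715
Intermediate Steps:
√(40168 + b(-193, -82))/56096 = √(40168 + (53 - 82))/56096 = √(40168 - 29)*(1/56096) = √40139*(1/56096) = √40139/56096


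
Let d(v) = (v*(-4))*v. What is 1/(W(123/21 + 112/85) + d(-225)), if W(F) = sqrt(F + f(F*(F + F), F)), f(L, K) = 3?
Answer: -20081250/4066453123991 - sqrt(3602130)/24398718743946 ≈ -4.9384e-6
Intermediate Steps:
d(v) = -4*v**2 (d(v) = (-4*v)*v = -4*v**2)
W(F) = sqrt(3 + F) (W(F) = sqrt(F + 3) = sqrt(3 + F))
1/(W(123/21 + 112/85) + d(-225)) = 1/(sqrt(3 + (123/21 + 112/85)) - 4*(-225)**2) = 1/(sqrt(3 + (123*(1/21) + 112*(1/85))) - 4*50625) = 1/(sqrt(3 + (41/7 + 112/85)) - 202500) = 1/(sqrt(3 + 4269/595) - 202500) = 1/(sqrt(6054/595) - 202500) = 1/(sqrt(3602130)/595 - 202500) = 1/(-202500 + sqrt(3602130)/595)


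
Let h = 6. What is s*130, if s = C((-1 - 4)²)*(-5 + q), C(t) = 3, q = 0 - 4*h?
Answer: -11310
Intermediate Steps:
q = -24 (q = 0 - 4*6 = 0 - 24 = -24)
s = -87 (s = 3*(-5 - 24) = 3*(-29) = -87)
s*130 = -87*130 = -11310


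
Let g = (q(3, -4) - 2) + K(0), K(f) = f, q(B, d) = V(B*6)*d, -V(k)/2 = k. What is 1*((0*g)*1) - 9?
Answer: -9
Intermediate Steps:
V(k) = -2*k
q(B, d) = -12*B*d (q(B, d) = (-2*B*6)*d = (-12*B)*d = -12*B*d)
g = 142 (g = (-12*3*(-4) - 2) + 0 = (144 - 2) + 0 = 142 + 0 = 142)
1*((0*g)*1) - 9 = 1*((0*142)*1) - 9 = 1*(0*1) - 9 = 1*0 - 9 = 0 - 9 = -9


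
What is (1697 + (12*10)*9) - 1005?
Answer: 1772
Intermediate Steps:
(1697 + (12*10)*9) - 1005 = (1697 + 120*9) - 1005 = (1697 + 1080) - 1005 = 2777 - 1005 = 1772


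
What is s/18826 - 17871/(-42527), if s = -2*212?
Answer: 6921913/17404637 ≈ 0.39771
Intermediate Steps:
s = -424
s/18826 - 17871/(-42527) = -424/18826 - 17871/(-42527) = -424*1/18826 - 17871*(-1/42527) = -212/9413 + 777/1849 = 6921913/17404637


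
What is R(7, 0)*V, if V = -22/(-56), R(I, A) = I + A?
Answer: 11/4 ≈ 2.7500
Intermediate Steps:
R(I, A) = A + I
V = 11/28 (V = -22*(-1/56) = 11/28 ≈ 0.39286)
R(7, 0)*V = (0 + 7)*(11/28) = 7*(11/28) = 11/4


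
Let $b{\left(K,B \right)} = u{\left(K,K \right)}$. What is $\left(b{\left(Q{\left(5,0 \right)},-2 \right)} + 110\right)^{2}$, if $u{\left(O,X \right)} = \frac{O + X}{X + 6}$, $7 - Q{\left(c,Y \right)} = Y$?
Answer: $\frac{2085136}{169} \approx 12338.0$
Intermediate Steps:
$Q{\left(c,Y \right)} = 7 - Y$
$u{\left(O,X \right)} = \frac{O + X}{6 + X}$
$b{\left(K,B \right)} = \frac{2 K}{6 + K}$ ($b{\left(K,B \right)} = \frac{K + K}{6 + K} = \frac{2 K}{6 + K}$)
$\left(b{\left(Q{\left(5,0 \right)},-2 \right)} + 110\right)^{2} = \left(\frac{2 \left(7 - 0\right)}{6 + \left(7 - 0\right)} + 110\right)^{2} = \left(\frac{2 \left(7 + 0\right)}{6 + \left(7 + 0\right)} + 110\right)^{2} = \left(2 \cdot 7 \frac{1}{6 + 7} + 110\right)^{2} = \left(2 \cdot 7 \cdot \frac{1}{13} + 110\right)^{2} = \left(\frac{14}{13} + 110\right)^{2} = \left(\frac{1444}{13}\right)^{2} = \frac{2085136}{169}$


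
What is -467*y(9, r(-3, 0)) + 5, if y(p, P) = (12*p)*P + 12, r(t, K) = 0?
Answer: -5599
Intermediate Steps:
y(p, P) = 12 + 12*P*p (y(p, P) = 12*P*p + 12 = 12 + 12*P*p)
-467*y(9, r(-3, 0)) + 5 = -467*(12 + 12*0*9) + 5 = -467*(12 + 0) + 5 = -467*12 + 5 = -5604 + 5 = -5599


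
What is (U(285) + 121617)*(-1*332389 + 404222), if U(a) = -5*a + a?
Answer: 8654224341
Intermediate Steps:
U(a) = -4*a
(U(285) + 121617)*(-1*332389 + 404222) = (-4*285 + 121617)*(-1*332389 + 404222) = (-1140 + 121617)*(-332389 + 404222) = 120477*71833 = 8654224341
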